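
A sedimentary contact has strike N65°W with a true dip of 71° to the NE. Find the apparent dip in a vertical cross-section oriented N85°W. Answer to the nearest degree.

45°

Angle between strike (N65°W) and section (N85°W): β = 20°.
tan α = tan 71° × sin 20° = 2.9042 × 0.3420 = 0.9933
apparent dip = arctan 0.9933 = 44.81°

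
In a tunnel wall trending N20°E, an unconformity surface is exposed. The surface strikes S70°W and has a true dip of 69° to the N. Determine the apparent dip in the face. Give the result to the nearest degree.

The strike is S70°W and the section trends N20°E; the acute angle between them is β = 50°.
tan α = tan 69° × sin 50° = 2.6051 × 0.7660 = 1.9956
α = arctan(1.9956) = 63.38°

63°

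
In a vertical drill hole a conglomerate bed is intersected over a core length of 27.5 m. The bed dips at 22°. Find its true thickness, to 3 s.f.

25.5 m

True thickness t = h · cos(dip) = 27.5 × cos 22°
t = 27.5 × 0.9272 = 25.498 m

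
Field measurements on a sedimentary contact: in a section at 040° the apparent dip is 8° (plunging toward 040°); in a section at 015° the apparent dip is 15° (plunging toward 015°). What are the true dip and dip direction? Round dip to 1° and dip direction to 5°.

Each apparent-dip line lies in the plane. As unit vectors (x east, y north, z up), v₁ plunges 8°→040° and v₂ plunges 15°→015°.
The plane normal is n = v₁ × v₂ ∝ (-0.066, 0.130, 0.404).
Dip δ = arctan(|n_h|/n_z) = arctan(0.146/0.404) = 19.9°.
Dip direction = atan2(-0.066, 0.130) = 333° (azimuth of n's horizontal projection).

true dip 20°, dip direction 335°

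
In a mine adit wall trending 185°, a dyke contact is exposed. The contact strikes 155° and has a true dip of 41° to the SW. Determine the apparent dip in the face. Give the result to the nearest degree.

The strike is 155° and the section trends 185°; the acute angle between them is β = 30°.
tan α = tan 41° × sin 30° = 0.8693 × 0.5000 = 0.4346
α = arctan(0.4346) = 23.49°

23°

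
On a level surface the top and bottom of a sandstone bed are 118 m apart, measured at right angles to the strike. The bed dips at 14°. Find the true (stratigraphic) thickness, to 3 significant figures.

28.5 m

True thickness t = w · sin(dip) = 118 × sin 14°
t = 118 × 0.2419 = 28.547 m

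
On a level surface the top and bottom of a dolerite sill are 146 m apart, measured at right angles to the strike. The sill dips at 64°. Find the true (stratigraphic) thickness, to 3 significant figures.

True thickness t = w · sin(dip) = 146 × sin 64°
t = 146 × 0.8988 = 131.224 m

131 m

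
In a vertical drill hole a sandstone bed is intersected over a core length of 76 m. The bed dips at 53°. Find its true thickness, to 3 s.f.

True thickness t = h · cos(dip) = 76 × cos 53°
t = 76 × 0.6018 = 45.738 m

45.7 m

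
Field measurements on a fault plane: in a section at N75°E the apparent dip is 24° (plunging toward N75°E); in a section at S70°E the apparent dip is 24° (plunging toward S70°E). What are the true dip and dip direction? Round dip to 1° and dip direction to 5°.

Each apparent-dip line lies in the plane. As unit vectors (x east, y north, z up), v₁ plunges 24°→N75°E and v₂ plunges 24°→S70°E.
The plane normal is n = v₁ × v₂ ∝ (0.223, -0.010, 0.479).
True dip = arccos(n_z / |n|) = arccos(0.9061) = 25.0°.
Dip direction = atan2(0.223, -0.010) = 93° (azimuth of n's horizontal projection).

true dip 25°, dip direction 095°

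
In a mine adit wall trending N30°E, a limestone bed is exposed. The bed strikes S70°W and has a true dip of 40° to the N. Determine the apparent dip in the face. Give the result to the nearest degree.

The section lies 40° from the strike.
tan α = tan 40° × sin 40° = 0.8391 × 0.6428 = 0.5394
α = arctan(0.5394) = 28.34°

28°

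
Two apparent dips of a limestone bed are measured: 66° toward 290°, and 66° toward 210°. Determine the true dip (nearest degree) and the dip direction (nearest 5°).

The two traces are lines in the plane: v₁ = (sin 290°·cos 66°, cos 290°·cos 66°, −sin 66°), v₂ = (sin 210°·cos 66°, cos 210°·cos 66°, −sin 66°).
n = v₁ × v₂ = (-0.449, -0.163, 0.163) (taken with n_z > 0).
tan δ = √(n_x²+n_y²)/n_z = 0.478/0.163, so δ = 71.2°.
Dip direction = atan2(-0.449, -0.163) = 250° (azimuth of n's horizontal projection).

true dip 71°, dip direction 250°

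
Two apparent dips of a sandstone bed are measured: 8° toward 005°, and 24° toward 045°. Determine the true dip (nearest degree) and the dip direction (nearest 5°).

true dip 29°, dip direction 080°

Each apparent-dip line lies in the plane. As unit vectors (x east, y north, z up), v₁ plunges 8°→005° and v₂ plunges 24°→045°.
Cross product v₁ × v₂ gives the pole to the plane: n ∝ (0.311, 0.055, 0.582).
Dip δ = arctan(|n_h|/n_z) = arctan(0.316/0.582) = 28.5°.
The horizontal component of n points toward azimuth atan2(n_x, n_y) = 80°, the dip direction.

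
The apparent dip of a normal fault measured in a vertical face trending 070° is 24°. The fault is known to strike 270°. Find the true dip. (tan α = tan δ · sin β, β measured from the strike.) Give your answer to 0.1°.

52.5°

The section is 20° from the strike.
tan δ = tan α / sin β = tan 24° / sin 20° = 0.4452 / 0.3420 = 1.3018
δ = arctan(1.3018) = 52.47°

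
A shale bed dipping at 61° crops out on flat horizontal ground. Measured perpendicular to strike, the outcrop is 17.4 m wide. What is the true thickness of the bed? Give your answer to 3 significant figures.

15.2 m

True thickness t = w · sin(dip) = 17.4 × sin 61°
t = 17.4 × 0.8746 = 15.218 m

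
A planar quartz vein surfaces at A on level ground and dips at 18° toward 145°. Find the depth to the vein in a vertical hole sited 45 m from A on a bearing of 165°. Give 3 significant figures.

The hole lies 20° from the dip direction, so the down-dip offset is 45 × cos 20° = 42.29 m.
Depth = down-dip offset × tan(dip) = 42.29 × tan 18° = 42.29 × 0.3249
Depth = 13.74 m

13.7 m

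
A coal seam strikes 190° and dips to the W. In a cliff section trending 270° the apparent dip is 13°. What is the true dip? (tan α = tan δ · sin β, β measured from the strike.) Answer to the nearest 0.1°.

β = acute angle between strike 190° and section 270° = 80°.
tan δ = tan α / sin β = tan 13° / sin 80° = 0.2309 / 0.9848 = 0.2344
true dip = arctan 0.2344 = 13.19°

13.2°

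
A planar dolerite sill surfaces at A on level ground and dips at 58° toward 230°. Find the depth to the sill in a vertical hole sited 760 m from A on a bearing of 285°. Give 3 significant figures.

698 m

The hole lies 55° from the dip direction, so the down-dip offset is 760 × cos 55° = 435.92 m.
Depth = down-dip offset × tan(dip) = 435.92 × tan 58° = 435.92 × 1.6003
Depth = 697.61 m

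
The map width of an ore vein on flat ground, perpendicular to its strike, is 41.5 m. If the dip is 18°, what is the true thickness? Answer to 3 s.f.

True thickness t = w · sin(dip) = 41.5 × sin 18°
t = 41.5 × 0.3090 = 12.824 m

12.8 m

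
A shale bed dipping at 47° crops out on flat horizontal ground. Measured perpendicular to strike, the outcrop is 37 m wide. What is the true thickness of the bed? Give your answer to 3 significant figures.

True thickness t = w · sin(dip) = 37 × sin 47°
t = 37 × 0.7314 = 27.060 m

27.1 m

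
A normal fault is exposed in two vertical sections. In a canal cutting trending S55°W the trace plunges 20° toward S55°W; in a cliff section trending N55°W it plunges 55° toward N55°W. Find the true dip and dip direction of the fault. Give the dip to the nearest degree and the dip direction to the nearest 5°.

The two traces are lines in the plane: v₁ = (sin 235°·cos 20°, cos 235°·cos 20°, −sin 20°), v₂ = (sin 305°·cos 55°, cos 305°·cos 55°, −sin 55°).
Cross product v₁ × v₂ gives the pole to the plane: n ∝ (-0.554, 0.470, 0.506).
Dip δ = arctan(|n_h|/n_z) = arctan(0.726/0.506) = 55.1°.
Dip direction = azimuth of (n_x, n_y) = atan2(-0.554, 0.470) = 310°.

true dip 55°, dip direction 310°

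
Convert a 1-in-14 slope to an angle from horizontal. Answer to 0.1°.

4.1°

tan θ = 1/14 = 0.0714
θ = arctan(0.0714) = 4.09°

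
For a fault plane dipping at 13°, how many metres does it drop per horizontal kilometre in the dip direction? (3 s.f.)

231 m

drop per km = 1000 × tan 13° = 1000 × 0.2309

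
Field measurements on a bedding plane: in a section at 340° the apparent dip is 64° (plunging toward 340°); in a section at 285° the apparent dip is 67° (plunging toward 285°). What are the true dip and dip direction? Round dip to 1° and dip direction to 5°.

true dip 68°, dip direction 305°

Represent each trace as a vector plunging at its apparent dip toward its trend (east-north-up frame): v₁ = (-0.150, 0.412, -0.899), v₂ = (-0.377, 0.101, -0.921).
n = v₁ × v₂ = (-0.288, 0.201, 0.140) (taken with n_z > 0).
True dip = arccos(n_z / |n|) = arccos(0.3707) = 68.2°.
Dip direction = azimuth of (n_x, n_y) = atan2(-0.288, 0.201) = 305°.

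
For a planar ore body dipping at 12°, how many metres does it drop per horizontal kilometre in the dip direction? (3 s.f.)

drop per km = 1000 × tan 12° = 1000 × 0.2126

213 m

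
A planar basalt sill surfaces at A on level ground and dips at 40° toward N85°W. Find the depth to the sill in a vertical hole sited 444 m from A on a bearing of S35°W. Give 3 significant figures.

The hole lies 60° from the dip direction, so the down-dip offset is 444 × cos 60° = 222.00 m.
Depth = down-dip offset × tan(dip) = 222.00 × tan 40° = 222.00 × 0.8391
Depth = 186.28 m

186 m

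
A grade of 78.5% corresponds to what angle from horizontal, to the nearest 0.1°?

38.1°

tan θ = 78.5/100 = 0.7850
θ = arctan(0.7850) = 38.13°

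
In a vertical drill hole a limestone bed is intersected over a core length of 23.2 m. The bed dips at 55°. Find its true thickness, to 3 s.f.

13.3 m

True thickness t = h · cos(dip) = 23.2 × cos 55°
t = 23.2 × 0.5736 = 13.307 m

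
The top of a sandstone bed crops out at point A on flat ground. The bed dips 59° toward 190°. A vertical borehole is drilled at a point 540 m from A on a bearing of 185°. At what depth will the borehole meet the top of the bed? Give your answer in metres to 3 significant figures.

The hole lies 5° from the dip direction, so the down-dip offset is 540 × cos 5° = 537.95 m.
Depth = down-dip offset × tan(dip) = 537.95 × tan 59° = 537.95 × 1.6643
Depth = 895.29 m

895 m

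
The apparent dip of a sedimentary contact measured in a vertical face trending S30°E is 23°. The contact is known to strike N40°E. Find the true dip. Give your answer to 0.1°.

The section is 70° from the strike.
tan δ = tan α / sin β = tan 23° / sin 70° = 0.4245 / 0.9397 = 0.4517
δ = arctan(0.4517) = 24.31°

24.3°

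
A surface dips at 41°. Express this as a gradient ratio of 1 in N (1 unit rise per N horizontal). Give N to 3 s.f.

1 in 1.15

1 : N means tan θ = 1/N, so N = 1/tan 41° = 1/0.8693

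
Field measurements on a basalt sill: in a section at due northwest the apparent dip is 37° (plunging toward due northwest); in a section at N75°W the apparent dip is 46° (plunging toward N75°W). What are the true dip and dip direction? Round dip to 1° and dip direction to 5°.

true dip 47°, dip direction 270°

Each apparent-dip line lies in the plane. As unit vectors (x east, y north, z up), v₁ plunges 37°→due northwest and v₂ plunges 46°→N75°W.
Cross product v₁ × v₂ gives the pole to the plane: n ∝ (-0.298, -0.002, 0.277).
Dip δ = arctan(|n_h|/n_z) = arctan(0.298/0.277) = 47.1°.
Dip direction = azimuth of (n_x, n_y) = atan2(-0.298, -0.002) = 270°.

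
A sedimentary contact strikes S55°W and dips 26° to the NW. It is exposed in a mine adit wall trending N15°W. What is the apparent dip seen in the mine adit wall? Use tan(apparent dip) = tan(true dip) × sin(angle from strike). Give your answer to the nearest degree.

The section lies 70° from the strike.
tan(apparent dip) = tan 26° · sin 70° = 0.4583
apparent dip = arctan 0.4583 = 24.62°

25°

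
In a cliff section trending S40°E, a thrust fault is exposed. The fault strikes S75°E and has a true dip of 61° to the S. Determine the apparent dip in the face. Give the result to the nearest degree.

46°

The section lies 35° from the strike.
tan(apparent dip) = tan 61° · sin 35° = 1.0348
α = arctan(1.0348) = 45.98°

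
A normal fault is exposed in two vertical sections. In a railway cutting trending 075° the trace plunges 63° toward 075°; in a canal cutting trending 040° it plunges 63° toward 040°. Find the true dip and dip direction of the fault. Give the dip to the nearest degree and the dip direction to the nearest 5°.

The two traces are lines in the plane: v₁ = (sin 75°·cos 63°, cos 75°·cos 63°, −sin 63°), v₂ = (sin 40°·cos 63°, cos 40°·cos 63°, −sin 63°).
The plane normal is n = v₁ × v₂ ∝ (0.205, 0.131, 0.118).
Dip δ = arctan(|n_h|/n_z) = arctan(0.243/0.118) = 64.1°.
Dip direction = atan2(0.205, 0.131) = 57° (azimuth of n's horizontal projection).

true dip 64°, dip direction 055°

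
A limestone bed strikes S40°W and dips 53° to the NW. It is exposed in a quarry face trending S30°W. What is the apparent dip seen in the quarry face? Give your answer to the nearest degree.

The section lies 10° from the strike.
tan(apparent dip) = tan 53° · sin 10° = 0.2304
α = arctan(0.2304) = 12.98°

13°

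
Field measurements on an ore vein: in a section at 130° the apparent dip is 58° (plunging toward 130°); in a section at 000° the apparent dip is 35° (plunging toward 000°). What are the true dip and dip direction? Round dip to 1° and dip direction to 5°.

The two traces are lines in the plane: v₁ = (sin 130°·cos 58°, cos 130°·cos 58°, −sin 58°), v₂ = (sin 0°·cos 35°, cos 0°·cos 35°, −sin 35°).
The plane normal is n = v₁ × v₂ ∝ (0.890, 0.233, 0.333).
tan δ = √(n_x²+n_y²)/n_z = 0.920/0.333, so δ = 70.1°.
Dip direction = atan2(0.890, 0.233) = 75° (azimuth of n's horizontal projection).

true dip 70°, dip direction 075°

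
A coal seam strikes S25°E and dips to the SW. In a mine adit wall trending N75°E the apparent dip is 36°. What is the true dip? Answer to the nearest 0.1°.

36.4°

The section is 80° from the strike.
tan(true dip) = tan 36° / sin 80° = 0.7378
true dip = arctan 0.7378 = 36.42°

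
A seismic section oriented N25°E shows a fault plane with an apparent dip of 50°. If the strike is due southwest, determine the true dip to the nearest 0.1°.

The section is 20° from the strike.
tan δ = tan α / sin β = tan 50° / sin 20° = 1.1918 / 0.3420 = 3.4845
δ = arctan(3.4845) = 73.99°

74.0°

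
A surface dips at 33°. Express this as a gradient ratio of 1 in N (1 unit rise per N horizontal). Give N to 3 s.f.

1 : N means tan θ = 1/N, so N = 1/tan 33° = 1/0.6494

1 in 1.54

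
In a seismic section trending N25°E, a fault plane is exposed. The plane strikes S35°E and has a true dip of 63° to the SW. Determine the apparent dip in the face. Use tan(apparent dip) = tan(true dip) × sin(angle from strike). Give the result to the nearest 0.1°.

Angle between strike (S35°E) and section (N25°E): β = 60°.
tan α = tan 63° × sin 60° = 1.9626 × 0.8660 = 1.6997
α = arctan(1.6997) = 59.53°

59.5°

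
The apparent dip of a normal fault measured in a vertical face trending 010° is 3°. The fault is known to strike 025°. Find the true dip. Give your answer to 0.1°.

11.4°

β = acute angle between strike 025° and section 010° = 15°.
tan(true dip) = tan 3° / sin 15° = 0.2025
true dip = arctan 0.2025 = 11.45°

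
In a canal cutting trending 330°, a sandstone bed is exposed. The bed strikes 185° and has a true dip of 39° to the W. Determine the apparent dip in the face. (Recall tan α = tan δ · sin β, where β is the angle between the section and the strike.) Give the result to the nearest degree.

Angle between strike (185°) and section (330°): β = 35°.
tan(apparent dip) = tan 39° · sin 35° = 0.4645
α = arctan(0.4645) = 24.91°

25°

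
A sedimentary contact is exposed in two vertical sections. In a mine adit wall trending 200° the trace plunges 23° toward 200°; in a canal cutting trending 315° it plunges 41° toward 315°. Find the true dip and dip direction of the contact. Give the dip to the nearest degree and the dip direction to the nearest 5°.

Each apparent-dip line lies in the plane. As unit vectors (x east, y north, z up), v₁ plunges 23°→200° and v₂ plunges 41°→315°.
Cross product v₁ × v₂ gives the pole to the plane: n ∝ (-0.776, -0.002, 0.630).
True dip = arccos(n_z / |n|) = arccos(0.6301) = 50.9°.
Dip direction = azimuth of (n_x, n_y) = atan2(-0.776, -0.002) = 270°.

true dip 51°, dip direction 270°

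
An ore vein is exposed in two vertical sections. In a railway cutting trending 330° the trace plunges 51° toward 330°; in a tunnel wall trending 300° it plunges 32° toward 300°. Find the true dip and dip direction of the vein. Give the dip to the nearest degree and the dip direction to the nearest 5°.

Each apparent-dip line lies in the plane. As unit vectors (x east, y north, z up), v₁ plunges 51°→330° and v₂ plunges 32°→300°.
Cross product v₁ × v₂ gives the pole to the plane: n ∝ (0.041, 0.404, 0.267).
tan δ = √(n_x²+n_y²)/n_z = 0.406/0.267, so δ = 56.7°.
Dip direction = atan2(0.041, 0.404) = 6° (azimuth of n's horizontal projection).

true dip 57°, dip direction 005°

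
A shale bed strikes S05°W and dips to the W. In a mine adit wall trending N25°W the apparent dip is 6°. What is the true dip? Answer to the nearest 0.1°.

β = acute angle between strike S05°W and section N25°W = 30°.
tan(true dip) = tan 6° / sin 30° = 0.2102
true dip = arctan 0.2102 = 11.87°

11.9°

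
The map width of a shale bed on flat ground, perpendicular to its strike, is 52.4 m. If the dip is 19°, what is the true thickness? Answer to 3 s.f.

True thickness t = w · sin(dip) = 52.4 × sin 19°
t = 52.4 × 0.3256 = 17.060 m

17.1 m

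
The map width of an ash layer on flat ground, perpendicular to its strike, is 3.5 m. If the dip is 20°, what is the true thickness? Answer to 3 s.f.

True thickness t = w · sin(dip) = 3.5 × sin 20°
t = 3.5 × 0.3420 = 1.197 m

1.20 m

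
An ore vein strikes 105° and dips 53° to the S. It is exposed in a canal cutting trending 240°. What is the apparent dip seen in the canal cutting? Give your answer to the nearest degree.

43°

The section lies 45° from the strike.
tan(apparent dip) = tan 53° · sin 45° = 0.9384
apparent dip = arctan 0.9384 = 43.18°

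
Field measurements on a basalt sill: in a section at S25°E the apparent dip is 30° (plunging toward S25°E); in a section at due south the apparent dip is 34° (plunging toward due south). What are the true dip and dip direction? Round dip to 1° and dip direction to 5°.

The two traces are lines in the plane: v₁ = (sin 155°·cos 30°, cos 155°·cos 30°, −sin 30°), v₂ = (sin 180°·cos 34°, cos 180°·cos 34°, −sin 34°).
The plane normal is n = v₁ × v₂ ∝ (-0.024, -0.205, 0.303).
Dip δ = arctan(|n_h|/n_z) = arctan(0.206/0.303) = 34.2°.
Dip direction = azimuth of (n_x, n_y) = atan2(-0.024, -0.205) = 187°.

true dip 34°, dip direction 185°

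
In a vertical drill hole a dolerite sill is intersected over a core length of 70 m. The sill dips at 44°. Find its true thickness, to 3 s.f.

50.4 m

True thickness t = h · cos(dip) = 70 × cos 44°
t = 70 × 0.7193 = 50.354 m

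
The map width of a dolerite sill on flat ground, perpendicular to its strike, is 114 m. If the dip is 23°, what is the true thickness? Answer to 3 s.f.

True thickness t = w · sin(dip) = 114 × sin 23°
t = 114 × 0.3907 = 44.543 m

44.5 m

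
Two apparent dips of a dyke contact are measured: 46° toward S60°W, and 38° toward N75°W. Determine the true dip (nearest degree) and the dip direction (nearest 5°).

Each apparent-dip line lies in the plane. As unit vectors (x east, y north, z up), v₁ plunges 46°→S60°W and v₂ plunges 38°→N75°W.
The plane normal is n = v₁ × v₂ ∝ (-0.361, -0.177, 0.387).
True dip = arccos(n_z / |n|) = arccos(0.6939) = 46.1°.
Dip direction = azimuth of (n_x, n_y) = atan2(-0.361, -0.177) = 244°.

true dip 46°, dip direction 245°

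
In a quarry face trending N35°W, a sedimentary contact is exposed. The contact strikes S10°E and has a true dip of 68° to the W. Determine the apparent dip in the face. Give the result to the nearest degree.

46°

The strike is S10°E and the section trends N35°W; the acute angle between them is β = 25°.
tan(apparent dip) = tan 68° · sin 25° = 1.0460
apparent dip = arctan 1.0460 = 46.29°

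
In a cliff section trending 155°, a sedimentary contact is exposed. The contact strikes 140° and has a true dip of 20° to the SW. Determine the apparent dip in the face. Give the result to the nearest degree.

5°

Angle between strike (140°) and section (155°): β = 15°.
tan(apparent dip) = tan 20° · sin 15° = 0.0942
apparent dip = arctan 0.0942 = 5.38°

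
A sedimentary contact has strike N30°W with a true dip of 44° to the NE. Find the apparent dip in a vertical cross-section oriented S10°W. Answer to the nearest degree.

Angle between strike (N30°W) and section (S10°W): β = 40°.
tan(apparent dip) = tan 44° · sin 40° = 0.6207
apparent dip = arctan 0.6207 = 31.83°

32°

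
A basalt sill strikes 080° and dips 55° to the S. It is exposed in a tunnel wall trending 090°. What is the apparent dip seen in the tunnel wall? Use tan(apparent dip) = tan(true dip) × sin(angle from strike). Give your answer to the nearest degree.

Angle between strike (080°) and section (090°): β = 10°.
tan(apparent dip) = tan 55° · sin 10° = 0.2480
α = arctan(0.2480) = 13.93°

14°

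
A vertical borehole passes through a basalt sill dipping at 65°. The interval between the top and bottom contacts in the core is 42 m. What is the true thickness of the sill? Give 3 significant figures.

17.7 m

True thickness t = h · cos(dip) = 42 × cos 65°
t = 42 × 0.4226 = 17.750 m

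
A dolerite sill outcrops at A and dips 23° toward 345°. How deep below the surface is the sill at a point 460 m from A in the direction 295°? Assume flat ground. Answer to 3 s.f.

The hole lies 50° from the dip direction, so the down-dip offset is 460 × cos 50° = 295.68 m.
Depth = down-dip offset × tan(dip) = 295.68 × tan 23° = 295.68 × 0.4245
Depth = 125.51 m

126 m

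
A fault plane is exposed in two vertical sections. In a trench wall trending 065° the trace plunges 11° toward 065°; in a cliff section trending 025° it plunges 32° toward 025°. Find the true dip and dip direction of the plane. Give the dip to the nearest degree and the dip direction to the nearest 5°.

Each apparent-dip line lies in the plane. As unit vectors (x east, y north, z up), v₁ plunges 11°→065° and v₂ plunges 32°→025°.
The plane normal is n = v₁ × v₂ ∝ (-0.073, 0.403, 0.535).
tan δ = √(n_x²+n_y²)/n_z = 0.410/0.535, so δ = 37.4°.
Dip direction = atan2(-0.073, 0.403) = 350° (azimuth of n's horizontal projection).

true dip 37°, dip direction 350°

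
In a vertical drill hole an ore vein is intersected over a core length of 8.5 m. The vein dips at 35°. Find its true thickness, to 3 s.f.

True thickness t = h · cos(dip) = 8.5 × cos 35°
t = 8.5 × 0.8192 = 6.963 m

6.96 m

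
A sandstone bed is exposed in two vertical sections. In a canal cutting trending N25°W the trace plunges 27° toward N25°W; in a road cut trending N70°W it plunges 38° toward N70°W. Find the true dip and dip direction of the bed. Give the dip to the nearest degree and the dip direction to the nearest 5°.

Represent each trace as a vector plunging at its apparent dip toward its trend (east-north-up frame): v₁ = (-0.377, 0.808, -0.454), v₂ = (-0.740, 0.270, -0.616).
Cross product v₁ × v₂ gives the pole to the plane: n ∝ (-0.375, 0.104, 0.496).
tan δ = √(n_x²+n_y²)/n_z = 0.389/0.496, so δ = 38.1°.
Dip direction = atan2(-0.375, 0.104) = 286° (azimuth of n's horizontal projection).

true dip 38°, dip direction 285°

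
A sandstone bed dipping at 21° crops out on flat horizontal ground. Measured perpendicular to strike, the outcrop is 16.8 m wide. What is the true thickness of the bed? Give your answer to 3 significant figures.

True thickness t = w · sin(dip) = 16.8 × sin 21°
t = 16.8 × 0.3584 = 6.021 m

6.02 m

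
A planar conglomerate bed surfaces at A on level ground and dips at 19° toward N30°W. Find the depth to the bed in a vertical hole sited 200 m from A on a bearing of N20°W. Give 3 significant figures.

67.8 m

The hole lies 10° from the dip direction, so the down-dip offset is 200 × cos 10° = 196.96 m.
Depth = down-dip offset × tan(dip) = 196.96 × tan 19° = 196.96 × 0.3443
Depth = 67.82 m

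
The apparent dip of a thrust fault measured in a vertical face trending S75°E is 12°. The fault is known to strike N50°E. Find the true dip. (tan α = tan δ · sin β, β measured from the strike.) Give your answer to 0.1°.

β = acute angle between strike N50°E and section S75°E = 55°.
tan δ = tan α / sin β = tan 12° / sin 55° = 0.2126 / 0.8192 = 0.2595
δ = arctan(0.2595) = 14.55°

14.5°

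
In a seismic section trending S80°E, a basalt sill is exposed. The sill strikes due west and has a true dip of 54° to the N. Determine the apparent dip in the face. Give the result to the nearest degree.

13°

The section lies 10° from the strike.
tan α = tan 54° × sin 10° = 1.3764 × 0.1736 = 0.2390
α = arctan(0.2390) = 13.44°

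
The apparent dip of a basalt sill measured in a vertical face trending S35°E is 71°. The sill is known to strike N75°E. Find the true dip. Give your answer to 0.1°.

72.1°

β = acute angle between strike N75°E and section S35°E = 70°.
tan(true dip) = tan 71° / sin 70° = 3.0906
δ = arctan(3.0906) = 72.07°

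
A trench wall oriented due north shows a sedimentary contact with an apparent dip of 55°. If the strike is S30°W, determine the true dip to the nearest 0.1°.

70.7°

The section is 30° from the strike.
tan(true dip) = tan 55° / sin 30° = 2.8563
true dip = arctan 2.8563 = 70.70°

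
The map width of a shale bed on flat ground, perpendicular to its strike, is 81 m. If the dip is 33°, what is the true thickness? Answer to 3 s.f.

44.1 m

True thickness t = w · sin(dip) = 81 × sin 33°
t = 81 × 0.5446 = 44.116 m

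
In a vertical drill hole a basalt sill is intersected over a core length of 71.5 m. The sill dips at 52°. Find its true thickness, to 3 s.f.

44.0 m

True thickness t = h · cos(dip) = 71.5 × cos 52°
t = 71.5 × 0.6157 = 44.020 m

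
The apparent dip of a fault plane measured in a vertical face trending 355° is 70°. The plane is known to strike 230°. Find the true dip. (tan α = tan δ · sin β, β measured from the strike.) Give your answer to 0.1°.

β = acute angle between strike 230° and section 355° = 55°.
tan δ = tan α / sin β = tan 70° / sin 55° = 2.7475 / 0.8192 = 3.3541
δ = arctan(3.3541) = 73.40°

73.4°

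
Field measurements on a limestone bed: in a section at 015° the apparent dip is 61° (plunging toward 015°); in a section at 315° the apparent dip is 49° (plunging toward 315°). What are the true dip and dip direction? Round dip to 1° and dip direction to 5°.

true dip 61°, dip direction 005°

The two traces are lines in the plane: v₁ = (sin 15°·cos 61°, cos 15°·cos 61°, −sin 61°), v₂ = (sin 315°·cos 49°, cos 315°·cos 49°, −sin 49°).
n = v₁ × v₂ = (0.052, 0.500, 0.275) (taken with n_z > 0).
True dip = arccos(n_z / |n|) = arccos(0.4802) = 61.3°.
The horizontal component of n points toward azimuth atan2(n_x, n_y) = 6°, the dip direction.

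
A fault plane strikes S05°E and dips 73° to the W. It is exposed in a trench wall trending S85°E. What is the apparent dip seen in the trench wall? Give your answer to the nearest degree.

73°

Angle between strike (S05°E) and section (S85°E): β = 80°.
tan α = tan 73° × sin 80° = 3.2709 × 0.9848 = 3.2212
α = arctan(3.2212) = 72.75°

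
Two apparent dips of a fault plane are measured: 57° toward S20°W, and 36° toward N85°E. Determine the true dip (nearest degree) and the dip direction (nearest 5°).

true dip 65°, dip direction 155°

Each apparent-dip line lies in the plane. As unit vectors (x east, y north, z up), v₁ plunges 57°→S20°W and v₂ plunges 36°→N85°E.
The plane normal is n = v₁ × v₂ ∝ (0.360, -0.785, 0.399).
Dip δ = arctan(|n_h|/n_z) = arctan(0.864/0.399) = 65.2°.
The horizontal component of n points toward azimuth atan2(n_x, n_y) = 155°, the dip direction.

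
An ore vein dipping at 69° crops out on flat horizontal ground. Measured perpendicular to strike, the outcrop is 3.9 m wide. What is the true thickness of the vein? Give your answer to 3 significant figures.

3.64 m

True thickness t = w · sin(dip) = 3.9 × sin 69°
t = 3.9 × 0.9336 = 3.641 m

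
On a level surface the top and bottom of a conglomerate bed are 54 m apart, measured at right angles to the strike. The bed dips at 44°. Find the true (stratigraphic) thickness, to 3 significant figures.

True thickness t = w · sin(dip) = 54 × sin 44°
t = 54 × 0.6947 = 37.512 m

37.5 m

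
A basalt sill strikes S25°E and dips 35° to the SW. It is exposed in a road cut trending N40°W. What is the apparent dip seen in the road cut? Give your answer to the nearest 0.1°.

10.3°

Angle between strike (S25°E) and section (N40°W): β = 15°.
tan(apparent dip) = tan 35° · sin 15° = 0.1812
apparent dip = arctan 0.1812 = 10.27°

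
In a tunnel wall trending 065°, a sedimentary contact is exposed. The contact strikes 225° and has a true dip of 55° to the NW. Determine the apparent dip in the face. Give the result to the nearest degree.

The section lies 20° from the strike.
tan α = tan 55° × sin 20° = 1.4281 × 0.3420 = 0.4885
apparent dip = arctan 0.4885 = 26.03°

26°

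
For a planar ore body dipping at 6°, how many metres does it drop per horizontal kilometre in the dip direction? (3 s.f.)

105 m

drop per km = 1000 × tan 6° = 1000 × 0.1051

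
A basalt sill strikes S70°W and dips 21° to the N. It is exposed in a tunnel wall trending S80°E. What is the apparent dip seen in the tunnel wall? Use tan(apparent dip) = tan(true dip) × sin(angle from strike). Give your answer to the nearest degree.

11°

The strike is S70°W and the section trends S80°E; the acute angle between them is β = 30°.
tan α = tan 21° × sin 30° = 0.3839 × 0.5000 = 0.1919
apparent dip = arctan 0.1919 = 10.86°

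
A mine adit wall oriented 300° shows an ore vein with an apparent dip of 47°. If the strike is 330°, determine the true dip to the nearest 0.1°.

The section is 30° from the strike.
tan δ = tan α / sin β = tan 47° / sin 30° = 1.0724 / 0.5000 = 2.1447
true dip = arctan 2.1447 = 65.00°

65.0°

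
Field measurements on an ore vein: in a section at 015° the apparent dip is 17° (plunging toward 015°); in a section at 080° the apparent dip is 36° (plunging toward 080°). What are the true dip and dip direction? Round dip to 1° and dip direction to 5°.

true dip 36°, dip direction 080°

Each apparent-dip line lies in the plane. As unit vectors (x east, y north, z up), v₁ plunges 17°→015° and v₂ plunges 36°→080°.
Cross product v₁ × v₂ gives the pole to the plane: n ∝ (0.502, 0.087, 0.701).
tan δ = √(n_x²+n_y²)/n_z = 0.509/0.701, so δ = 36.0°.
Dip direction = azimuth of (n_x, n_y) = atan2(0.502, 0.087) = 80°.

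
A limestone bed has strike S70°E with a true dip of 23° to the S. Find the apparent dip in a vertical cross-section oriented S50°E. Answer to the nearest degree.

The strike is S70°E and the section trends S50°E; the acute angle between them is β = 20°.
tan(apparent dip) = tan 23° · sin 20° = 0.1452
α = arctan(0.1452) = 8.26°

8°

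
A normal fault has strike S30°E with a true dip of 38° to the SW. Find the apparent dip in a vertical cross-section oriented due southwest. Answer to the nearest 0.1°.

37.0°

Angle between strike (S30°E) and section (due southwest): β = 75°.
tan(apparent dip) = tan 38° · sin 75° = 0.7547
apparent dip = arctan 0.7547 = 37.04°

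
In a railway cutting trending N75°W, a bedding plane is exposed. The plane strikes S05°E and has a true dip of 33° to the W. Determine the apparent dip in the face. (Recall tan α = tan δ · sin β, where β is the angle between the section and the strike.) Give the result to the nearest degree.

31°

The strike is S05°E and the section trends N75°W; the acute angle between them is β = 70°.
tan(apparent dip) = tan 33° · sin 70° = 0.6102
α = arctan(0.6102) = 31.39°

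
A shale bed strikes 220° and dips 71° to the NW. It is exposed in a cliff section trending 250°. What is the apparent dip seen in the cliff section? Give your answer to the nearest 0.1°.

The strike is 220° and the section trends 250°; the acute angle between them is β = 30°.
tan α = tan 71° × sin 30° = 2.9042 × 0.5000 = 1.4521
apparent dip = arctan 1.4521 = 55.45°

55.4°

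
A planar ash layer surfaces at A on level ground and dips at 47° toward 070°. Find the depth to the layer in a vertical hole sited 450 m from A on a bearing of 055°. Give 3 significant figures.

The hole lies 15° from the dip direction, so the down-dip offset is 450 × cos 15° = 434.67 m.
Depth = down-dip offset × tan(dip) = 434.67 × tan 47° = 434.67 × 1.0724
Depth = 466.12 m

466 m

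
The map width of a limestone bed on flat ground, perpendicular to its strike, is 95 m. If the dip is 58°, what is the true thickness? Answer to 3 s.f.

True thickness t = w · sin(dip) = 95 × sin 58°
t = 95 × 0.8480 = 80.565 m

80.6 m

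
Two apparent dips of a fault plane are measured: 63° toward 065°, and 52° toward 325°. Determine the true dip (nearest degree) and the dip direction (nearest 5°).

true dip 69°, dip direction 025°

Each apparent-dip line lies in the plane. As unit vectors (x east, y north, z up), v₁ plunges 63°→065° and v₂ plunges 52°→325°.
n = v₁ × v₂ = (0.298, 0.639, 0.275) (taken with n_z > 0).
Dip δ = arctan(|n_h|/n_z) = arctan(0.705/0.275) = 68.7°.
The horizontal component of n points toward azimuth atan2(n_x, n_y) = 25°, the dip direction.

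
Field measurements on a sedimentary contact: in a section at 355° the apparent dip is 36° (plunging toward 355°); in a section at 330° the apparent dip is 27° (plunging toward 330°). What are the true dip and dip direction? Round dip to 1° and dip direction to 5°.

Each apparent-dip line lies in the plane. As unit vectors (x east, y north, z up), v₁ plunges 36°→355° and v₂ plunges 27°→330°.
Cross product v₁ × v₂ gives the pole to the plane: n ∝ (0.088, 0.230, 0.305).
True dip = arccos(n_z / |n|) = arccos(0.7780) = 38.9°.
The horizontal component of n points toward azimuth atan2(n_x, n_y) = 21°, the dip direction.

true dip 39°, dip direction 020°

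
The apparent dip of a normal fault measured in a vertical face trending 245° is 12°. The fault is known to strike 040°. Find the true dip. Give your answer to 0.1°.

β = acute angle between strike 040° and section 245° = 25°.
tan(true dip) = tan 12° / sin 25° = 0.5030
δ = arctan(0.5030) = 26.70°

26.7°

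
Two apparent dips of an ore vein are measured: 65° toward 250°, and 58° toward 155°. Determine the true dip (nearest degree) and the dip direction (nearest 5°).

true dip 70°, dip direction 210°

Each apparent-dip line lies in the plane. As unit vectors (x east, y north, z up), v₁ plunges 65°→250° and v₂ plunges 58°→155°.
n = v₁ × v₂ = (-0.313, -0.540, 0.223) (taken with n_z > 0).
True dip = arccos(n_z / |n|) = arccos(0.3368) = 70.3°.
Dip direction = atan2(-0.313, -0.540) = 210° (azimuth of n's horizontal projection).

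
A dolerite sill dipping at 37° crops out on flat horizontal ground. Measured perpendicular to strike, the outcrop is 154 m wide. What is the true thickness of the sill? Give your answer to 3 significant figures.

92.7 m

True thickness t = w · sin(dip) = 154 × sin 37°
t = 154 × 0.6018 = 92.680 m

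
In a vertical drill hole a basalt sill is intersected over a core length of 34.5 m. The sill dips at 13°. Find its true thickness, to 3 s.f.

True thickness t = h · cos(dip) = 34.5 × cos 13°
t = 34.5 × 0.9744 = 33.616 m

33.6 m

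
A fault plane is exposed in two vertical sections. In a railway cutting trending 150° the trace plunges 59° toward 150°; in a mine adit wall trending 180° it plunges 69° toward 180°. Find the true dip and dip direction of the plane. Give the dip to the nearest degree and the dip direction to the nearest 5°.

true dip 71°, dip direction 205°

The two traces are lines in the plane: v₁ = (sin 150°·cos 59°, cos 150°·cos 59°, −sin 59°), v₂ = (sin 180°·cos 69°, cos 180°·cos 69°, −sin 69°).
n = v₁ × v₂ = (-0.109, -0.240, 0.092) (taken with n_z > 0).
tan δ = √(n_x²+n_y²)/n_z = 0.264/0.092, so δ = 70.7°.
The horizontal component of n points toward azimuth atan2(n_x, n_y) = 204°, the dip direction.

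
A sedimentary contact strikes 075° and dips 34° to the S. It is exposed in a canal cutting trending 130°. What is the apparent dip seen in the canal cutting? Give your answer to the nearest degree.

29°

Angle between strike (075°) and section (130°): β = 55°.
tan(apparent dip) = tan 34° · sin 55° = 0.5525
α = arctan(0.5525) = 28.92°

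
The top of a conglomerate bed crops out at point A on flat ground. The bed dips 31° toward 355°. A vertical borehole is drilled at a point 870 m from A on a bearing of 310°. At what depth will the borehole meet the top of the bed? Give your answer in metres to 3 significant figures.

The hole lies 45° from the dip direction, so the down-dip offset is 870 × cos 45° = 615.18 m.
Depth = down-dip offset × tan(dip) = 615.18 × tan 31° = 615.18 × 0.6009
Depth = 369.64 m

370 m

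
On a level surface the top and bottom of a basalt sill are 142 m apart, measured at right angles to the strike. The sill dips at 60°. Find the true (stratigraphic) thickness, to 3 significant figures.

123 m

True thickness t = w · sin(dip) = 142 × sin 60°
t = 142 × 0.8660 = 122.976 m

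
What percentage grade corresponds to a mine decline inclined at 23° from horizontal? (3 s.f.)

42.4%

grade % = 100 × tan 23° = 100 × 0.4245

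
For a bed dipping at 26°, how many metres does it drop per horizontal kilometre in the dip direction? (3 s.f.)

drop per km = 1000 × tan 26° = 1000 × 0.4877

488 m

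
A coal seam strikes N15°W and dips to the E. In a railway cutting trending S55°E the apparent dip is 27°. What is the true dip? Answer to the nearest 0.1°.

38.4°

The section is 40° from the strike.
tan(true dip) = tan 27° / sin 40° = 0.7927
δ = arctan(0.7927) = 38.40°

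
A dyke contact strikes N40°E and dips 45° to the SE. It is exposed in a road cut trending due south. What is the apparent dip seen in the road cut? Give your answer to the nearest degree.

Angle between strike (N40°E) and section (due south): β = 40°.
tan(apparent dip) = tan 45° · sin 40° = 0.6428
apparent dip = arctan 0.6428 = 32.73°

33°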